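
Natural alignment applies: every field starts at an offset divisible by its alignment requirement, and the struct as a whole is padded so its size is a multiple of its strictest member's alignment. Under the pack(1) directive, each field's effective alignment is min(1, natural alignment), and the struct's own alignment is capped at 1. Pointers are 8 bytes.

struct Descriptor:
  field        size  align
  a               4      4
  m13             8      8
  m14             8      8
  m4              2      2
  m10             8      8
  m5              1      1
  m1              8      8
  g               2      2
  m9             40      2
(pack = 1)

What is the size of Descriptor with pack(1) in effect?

0..4  a  (4B, 1-aligned)
4..12  m13  (8B, 1-aligned)
12..20  m14  (8B, 1-aligned)
20..22  m4  (2B, 1-aligned)
22..30  m10  (8B, 1-aligned)
30..31  m5  (1B, 1-aligned)
31..39  m1  (8B, 1-aligned)
39..41  g  (2B, 1-aligned)
41..81  m9  (40B, 1-aligned)
sizeof = 81, alignof = 1

81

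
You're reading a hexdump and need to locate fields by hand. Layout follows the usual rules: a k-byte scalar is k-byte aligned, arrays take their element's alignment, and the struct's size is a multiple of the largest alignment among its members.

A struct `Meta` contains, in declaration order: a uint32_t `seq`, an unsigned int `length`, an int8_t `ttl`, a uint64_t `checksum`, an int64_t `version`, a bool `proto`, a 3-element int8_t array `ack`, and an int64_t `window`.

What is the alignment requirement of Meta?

8

member alignments: seq=4, length=4, ttl=1, checksum=8, version=8, proto=1, ack=1, window=8
max = 8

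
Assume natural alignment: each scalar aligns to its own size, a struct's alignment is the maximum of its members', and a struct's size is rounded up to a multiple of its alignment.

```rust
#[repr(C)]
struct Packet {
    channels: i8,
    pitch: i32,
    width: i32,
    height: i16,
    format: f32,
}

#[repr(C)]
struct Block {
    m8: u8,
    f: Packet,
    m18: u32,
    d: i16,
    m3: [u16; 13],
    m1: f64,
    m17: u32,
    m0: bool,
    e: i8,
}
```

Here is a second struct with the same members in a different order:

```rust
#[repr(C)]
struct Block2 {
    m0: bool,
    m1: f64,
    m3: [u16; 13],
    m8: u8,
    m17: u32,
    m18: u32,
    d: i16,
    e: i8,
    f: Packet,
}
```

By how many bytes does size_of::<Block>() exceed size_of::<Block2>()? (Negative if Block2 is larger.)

-8

Packet: @0: channels [1B, align 1] → 1; +3 pad (align 4); @4: pitch [4B, align 4] → 8; @8: width [4B, align 4] → 12; @12: height [2B, align 2] → 14; +2 pad (align 4); @16: format [4B, align 4] → 20; size 20, align 4
@0: m8 [1B, align 1] → 1
+3 pad (align 4)
@4: f [20B, align 4] → 24
@24: m18 [4B, align 4] → 28
@28: d [2B, align 2] → 30
@30: m3 [26B, align 2] → 56
@56: m1 [8B, align 8] → 64
@64: m17 [4B, align 4] → 68
@68: m0 [1B, align 1] → 69
@69: e [1B, align 1] → 70
+2 tail pad (align 8)
size 72, align 8
— Block2 —
@0: m0 [1B, align 1] → 1
+7 pad (align 8)
@8: m1 [8B, align 8] → 16
@16: m3 [26B, align 2] → 42
@42: m8 [1B, align 1] → 43
+1 pad (align 4)
@44: m17 [4B, align 4] → 48
@48: m18 [4B, align 4] → 52
@52: d [2B, align 2] → 54
@54: e [1B, align 1] → 55
+1 pad (align 4)
@56: f [20B, align 4] → 76
+4 tail pad (align 8)
size 80, align 8
72 − 80 = -8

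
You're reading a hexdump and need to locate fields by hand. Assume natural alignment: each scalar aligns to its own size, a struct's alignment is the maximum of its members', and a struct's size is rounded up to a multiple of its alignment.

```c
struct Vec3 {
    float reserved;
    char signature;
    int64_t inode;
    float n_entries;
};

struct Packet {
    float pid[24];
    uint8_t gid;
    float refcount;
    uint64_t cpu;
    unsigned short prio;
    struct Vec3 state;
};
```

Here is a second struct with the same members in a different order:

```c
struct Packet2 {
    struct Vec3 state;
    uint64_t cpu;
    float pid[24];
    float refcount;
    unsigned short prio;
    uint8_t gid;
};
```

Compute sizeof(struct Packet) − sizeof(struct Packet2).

Vec3: reserved at 0 (size 4, align 4) → ends 4; signature at 4 (size 1, align 1) → ends 5; pad 3 to align 8 for inode; inode at 8 (size 8, align 8) → ends 16; n_entries at 16 (size 4, align 4) → ends 20; tail pad 4 to reach multiple of 8; total 24 bytes, alignment 8
pid at 0 (size 96, align 4) → ends 96
gid at 96 (size 1, align 1) → ends 97
pad 3 to align 4 for refcount
refcount at 100 (size 4, align 4) → ends 104
cpu at 104 (size 8, align 8) → ends 112
prio at 112 (size 2, align 2) → ends 114
pad 6 to align 8 for state
state at 120 (size 24, align 8) → ends 144
total 144 bytes, alignment 8
— Packet2 —
state at 0 (size 24, align 8) → ends 24
cpu at 24 (size 8, align 8) → ends 32
pid at 32 (size 96, align 4) → ends 128
refcount at 128 (size 4, align 4) → ends 132
prio at 132 (size 2, align 2) → ends 134
gid at 134 (size 1, align 1) → ends 135
tail pad 1 to reach multiple of 8
total 136 bytes, alignment 8
144 − 136 = 8

8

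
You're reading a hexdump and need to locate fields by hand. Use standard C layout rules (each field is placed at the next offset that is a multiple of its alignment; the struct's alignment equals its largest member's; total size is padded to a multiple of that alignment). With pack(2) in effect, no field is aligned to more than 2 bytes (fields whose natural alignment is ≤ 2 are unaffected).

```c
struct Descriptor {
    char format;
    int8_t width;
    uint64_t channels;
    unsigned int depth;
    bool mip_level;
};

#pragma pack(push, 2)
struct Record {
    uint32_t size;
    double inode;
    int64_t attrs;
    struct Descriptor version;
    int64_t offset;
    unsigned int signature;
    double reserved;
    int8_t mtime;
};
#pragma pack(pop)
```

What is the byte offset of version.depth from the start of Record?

36

Descriptor: @0: format [1B, align 1] → 1; @1: width [1B, align 1] → 2; +6 pad (align 8); @8: channels [8B, align 8] → 16; @16: depth [4B, align 4] → 20; @20: mip_level [1B, align 1] → 21; +3 tail pad (align 8); size 24, align 8
@0: size [4B, align 2] → 4
@4: inode [8B, align 2] → 12
@12: attrs [8B, align 2] → 20
@20: version [24B, align 2] → 44
within Descriptor: depth at 16
20 + 16 = 36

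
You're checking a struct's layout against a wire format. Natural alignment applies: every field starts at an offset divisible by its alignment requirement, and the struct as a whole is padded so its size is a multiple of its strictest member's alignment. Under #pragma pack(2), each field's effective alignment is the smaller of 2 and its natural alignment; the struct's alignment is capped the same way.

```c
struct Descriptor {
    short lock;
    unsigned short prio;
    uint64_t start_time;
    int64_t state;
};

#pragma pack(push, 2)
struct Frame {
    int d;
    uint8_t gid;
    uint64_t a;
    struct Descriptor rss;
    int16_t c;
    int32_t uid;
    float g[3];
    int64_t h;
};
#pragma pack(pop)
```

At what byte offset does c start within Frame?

Descriptor: @0: lock [2B, align 2] → 2; @2: prio [2B, align 2] → 4; +4 pad (align 8); @8: start_time [8B, align 8] → 16; @16: state [8B, align 8] → 24; size 24, align 8
@0: d [4B, align 2] → 4
@4: gid [1B, align 1] → 5
+1 pad (align 2)
@6: a [8B, align 2] → 14
@14: rss [24B, align 2] → 38
@38: c [2B, align 2] → 40

38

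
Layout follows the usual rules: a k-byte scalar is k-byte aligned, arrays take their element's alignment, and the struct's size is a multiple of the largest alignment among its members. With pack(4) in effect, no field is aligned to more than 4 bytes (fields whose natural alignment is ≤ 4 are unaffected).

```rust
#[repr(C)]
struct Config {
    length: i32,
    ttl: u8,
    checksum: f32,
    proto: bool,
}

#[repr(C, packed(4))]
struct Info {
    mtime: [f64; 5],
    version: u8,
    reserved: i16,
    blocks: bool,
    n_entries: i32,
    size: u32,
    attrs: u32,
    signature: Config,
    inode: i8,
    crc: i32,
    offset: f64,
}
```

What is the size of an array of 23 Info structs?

2116

Config: length at 0 (size 4, align 4) → ends 4; ttl at 4 (size 1, align 1) → ends 5; pad 3 to align 4 for checksum; checksum at 8 (size 4, align 4) → ends 12; proto at 12 (size 1, align 1) → ends 13; tail pad 3 to reach multiple of 4; total 16 bytes, alignment 4
mtime at 0 (size 40, align 4) → ends 40
version at 40 (size 1, align 1) → ends 41
pad 1 to align 2 for reserved
reserved at 42 (size 2, align 2) → ends 44
blocks at 44 (size 1, align 1) → ends 45
pad 3 to align 4 for n_entries
n_entries at 48 (size 4, align 4) → ends 52
size at 52 (size 4, align 4) → ends 56
attrs at 56 (size 4, align 4) → ends 60
signature at 60 (size 16, align 4) → ends 76
inode at 76 (size 1, align 1) → ends 77
pad 3 to align 4 for crc
crc at 80 (size 4, align 4) → ends 84
offset at 84 (size 8, align 4) → ends 92
total 92 bytes, alignment 4
array of 23: 23 × 92 = 2116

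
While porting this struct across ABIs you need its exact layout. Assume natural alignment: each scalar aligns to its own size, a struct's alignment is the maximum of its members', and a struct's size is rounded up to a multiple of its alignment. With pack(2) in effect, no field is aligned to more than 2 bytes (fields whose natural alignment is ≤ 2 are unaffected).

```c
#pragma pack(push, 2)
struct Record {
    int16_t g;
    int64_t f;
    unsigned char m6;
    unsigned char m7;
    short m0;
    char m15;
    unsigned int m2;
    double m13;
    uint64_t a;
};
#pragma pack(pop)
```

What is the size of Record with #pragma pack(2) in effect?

36

@0: g [2B, align 2] → 2
@2: f [8B, align 2] → 10
@10: m6 [1B, align 1] → 11
@11: m7 [1B, align 1] → 12
@12: m0 [2B, align 2] → 14
@14: m15 [1B, align 1] → 15
+1 pad (align 2)
@16: m2 [4B, align 2] → 20
@20: m13 [8B, align 2] → 28
@28: a [8B, align 2] → 36
size 36, align 2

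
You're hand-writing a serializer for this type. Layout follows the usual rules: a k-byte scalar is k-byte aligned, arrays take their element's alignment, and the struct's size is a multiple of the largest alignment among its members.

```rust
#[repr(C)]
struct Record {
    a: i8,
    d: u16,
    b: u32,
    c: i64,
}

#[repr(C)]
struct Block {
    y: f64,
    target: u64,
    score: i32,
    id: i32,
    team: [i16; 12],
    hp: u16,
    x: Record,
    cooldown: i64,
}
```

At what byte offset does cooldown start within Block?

Record: @0: a [1B, align 1] → 1; +1 pad (align 2); @2: d [2B, align 2] → 4; @4: b [4B, align 4] → 8; @8: c [8B, align 8] → 16; size 16, align 8
@0: y [8B, align 8] → 8
@8: target [8B, align 8] → 16
@16: score [4B, align 4] → 20
@20: id [4B, align 4] → 24
@24: team [24B, align 2] → 48
@48: hp [2B, align 2] → 50
+6 pad (align 8)
@56: x [16B, align 8] → 72
@72: cooldown [8B, align 8] → 80

72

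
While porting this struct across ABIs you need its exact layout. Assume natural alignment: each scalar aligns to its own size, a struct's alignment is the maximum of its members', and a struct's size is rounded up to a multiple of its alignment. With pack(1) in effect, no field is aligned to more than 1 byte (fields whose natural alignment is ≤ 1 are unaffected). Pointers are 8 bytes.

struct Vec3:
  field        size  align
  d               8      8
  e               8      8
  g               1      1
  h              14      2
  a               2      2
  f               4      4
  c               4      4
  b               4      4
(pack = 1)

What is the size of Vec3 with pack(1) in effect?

d at 0 (size 8, align 1) → ends 8
e at 8 (size 8, align 1) → ends 16
g at 16 (size 1, align 1) → ends 17
h at 17 (size 14, align 1) → ends 31
a at 31 (size 2, align 1) → ends 33
f at 33 (size 4, align 1) → ends 37
c at 37 (size 4, align 1) → ends 41
b at 41 (size 4, align 1) → ends 45
total 45 bytes, alignment 1

45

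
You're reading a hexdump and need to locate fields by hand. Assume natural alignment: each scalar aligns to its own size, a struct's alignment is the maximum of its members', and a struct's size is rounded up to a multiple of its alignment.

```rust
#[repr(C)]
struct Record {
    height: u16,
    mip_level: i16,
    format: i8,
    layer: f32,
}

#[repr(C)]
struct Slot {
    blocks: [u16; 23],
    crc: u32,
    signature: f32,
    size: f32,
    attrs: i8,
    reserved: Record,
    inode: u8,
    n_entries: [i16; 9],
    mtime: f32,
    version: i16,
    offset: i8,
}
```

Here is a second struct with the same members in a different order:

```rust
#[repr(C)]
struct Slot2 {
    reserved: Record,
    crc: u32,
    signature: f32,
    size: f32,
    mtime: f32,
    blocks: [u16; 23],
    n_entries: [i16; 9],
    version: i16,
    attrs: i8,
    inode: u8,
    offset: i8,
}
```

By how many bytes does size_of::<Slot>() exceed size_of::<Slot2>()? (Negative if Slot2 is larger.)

4

Record: 0..2  height  (2B, 2-aligned); 2..4  mip_level  (2B, 2-aligned); 4..5  format  (1B, 1-aligned); 5..8  -- padding (3B); 8..12  layer  (4B, 4-aligned); sizeof = 12, alignof = 4
0..46  blocks  (46B, 2-aligned)
46..48  -- padding (2B)
48..52  crc  (4B, 4-aligned)
52..56  signature  (4B, 4-aligned)
56..60  size  (4B, 4-aligned)
60..61  attrs  (1B, 1-aligned)
61..64  -- padding (3B)
64..76  reserved  (12B, 4-aligned)
76..77  inode  (1B, 1-aligned)
77..78  -- padding (1B)
78..96  n_entries  (18B, 2-aligned)
96..100  mtime  (4B, 4-aligned)
100..102  version  (2B, 2-aligned)
102..103  offset  (1B, 1-aligned)
103..104  -- tail padding (1B)
sizeof = 104, alignof = 4
— Slot2 —
0..12  reserved  (12B, 4-aligned)
12..16  crc  (4B, 4-aligned)
16..20  signature  (4B, 4-aligned)
20..24  size  (4B, 4-aligned)
24..28  mtime  (4B, 4-aligned)
28..74  blocks  (46B, 2-aligned)
74..92  n_entries  (18B, 2-aligned)
92..94  version  (2B, 2-aligned)
94..95  attrs  (1B, 1-aligned)
95..96  inode  (1B, 1-aligned)
96..97  offset  (1B, 1-aligned)
97..100  -- tail padding (3B)
sizeof = 100, alignof = 4
104 − 100 = 4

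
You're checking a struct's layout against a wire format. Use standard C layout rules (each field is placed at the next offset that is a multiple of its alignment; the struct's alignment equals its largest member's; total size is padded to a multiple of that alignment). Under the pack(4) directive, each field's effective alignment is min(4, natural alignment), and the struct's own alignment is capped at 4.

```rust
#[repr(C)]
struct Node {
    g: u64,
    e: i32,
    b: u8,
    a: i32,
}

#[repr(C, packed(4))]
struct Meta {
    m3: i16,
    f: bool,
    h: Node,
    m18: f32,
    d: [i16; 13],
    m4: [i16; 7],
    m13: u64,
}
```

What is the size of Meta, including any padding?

Node: g at 0 (size 8, align 8) → ends 8; e at 8 (size 4, align 4) → ends 12; b at 12 (size 1, align 1) → ends 13; pad 3 to align 4 for a; a at 16 (size 4, align 4) → ends 20; tail pad 4 to reach multiple of 8; total 24 bytes, alignment 8
m3 at 0 (size 2, align 2) → ends 2
f at 2 (size 1, align 1) → ends 3
pad 1 to align 4 for h
h at 4 (size 24, align 4) → ends 28
m18 at 28 (size 4, align 4) → ends 32
d at 32 (size 26, align 2) → ends 58
m4 at 58 (size 14, align 2) → ends 72
m13 at 72 (size 8, align 4) → ends 80
total 80 bytes, alignment 4

80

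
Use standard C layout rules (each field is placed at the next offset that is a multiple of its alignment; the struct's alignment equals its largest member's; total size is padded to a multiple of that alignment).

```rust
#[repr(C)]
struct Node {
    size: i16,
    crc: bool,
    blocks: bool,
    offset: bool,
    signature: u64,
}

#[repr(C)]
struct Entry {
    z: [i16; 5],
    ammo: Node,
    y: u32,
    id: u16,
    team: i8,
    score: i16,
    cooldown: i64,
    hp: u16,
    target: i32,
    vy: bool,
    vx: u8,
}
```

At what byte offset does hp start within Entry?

56

Node: @0: size [2B, align 2] → 2; @2: crc [1B, align 1] → 3; @3: blocks [1B, align 1] → 4; @4: offset [1B, align 1] → 5; +3 pad (align 8); @8: signature [8B, align 8] → 16; size 16, align 8
@0: z [10B, align 2] → 10
+6 pad (align 8)
@16: ammo [16B, align 8] → 32
@32: y [4B, align 4] → 36
@36: id [2B, align 2] → 38
@38: team [1B, align 1] → 39
+1 pad (align 2)
@40: score [2B, align 2] → 42
+6 pad (align 8)
@48: cooldown [8B, align 8] → 56
@56: hp [2B, align 2] → 58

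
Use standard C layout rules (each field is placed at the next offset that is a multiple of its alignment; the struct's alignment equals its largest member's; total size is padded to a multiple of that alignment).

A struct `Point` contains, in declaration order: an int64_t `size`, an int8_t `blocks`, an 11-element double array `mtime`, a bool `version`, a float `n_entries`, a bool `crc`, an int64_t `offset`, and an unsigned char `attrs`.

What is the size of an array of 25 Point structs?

0..8  size  (8B, 8-aligned)
8..9  blocks  (1B, 1-aligned)
9..16  -- padding (7B)
16..104  mtime  (88B, 8-aligned)
104..105  version  (1B, 1-aligned)
105..108  -- padding (3B)
108..112  n_entries  (4B, 4-aligned)
112..113  crc  (1B, 1-aligned)
113..120  -- padding (7B)
120..128  offset  (8B, 8-aligned)
128..129  attrs  (1B, 1-aligned)
129..136  -- tail padding (7B)
sizeof = 136, alignof = 8
array of 25: 25 × 136 = 3400

3400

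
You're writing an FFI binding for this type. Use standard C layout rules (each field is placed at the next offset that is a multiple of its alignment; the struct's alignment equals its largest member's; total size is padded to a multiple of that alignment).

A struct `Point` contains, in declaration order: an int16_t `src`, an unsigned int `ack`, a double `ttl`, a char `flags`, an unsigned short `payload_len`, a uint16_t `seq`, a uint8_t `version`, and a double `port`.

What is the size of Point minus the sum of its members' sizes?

src at 0 (size 2, align 2) → ends 2
pad 2 to align 4 for ack
ack at 4 (size 4, align 4) → ends 8
ttl at 8 (size 8, align 8) → ends 16
flags at 16 (size 1, align 1) → ends 17
pad 1 to align 2 for payload_len
payload_len at 18 (size 2, align 2) → ends 20
seq at 20 (size 2, align 2) → ends 22
version at 22 (size 1, align 1) → ends 23
pad 1 to align 8 for port
port at 24 (size 8, align 8) → ends 32
total 32 bytes, alignment 8
data bytes 28, size 32 → padding 4

4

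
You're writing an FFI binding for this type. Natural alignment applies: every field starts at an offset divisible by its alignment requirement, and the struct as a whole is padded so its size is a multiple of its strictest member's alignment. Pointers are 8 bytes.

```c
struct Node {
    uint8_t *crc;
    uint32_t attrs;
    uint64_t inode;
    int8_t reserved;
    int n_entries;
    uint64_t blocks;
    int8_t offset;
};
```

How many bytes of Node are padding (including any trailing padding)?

@0: crc [8B, align 8] → 8
@8: attrs [4B, align 4] → 12
+4 pad (align 8)
@16: inode [8B, align 8] → 24
@24: reserved [1B, align 1] → 25
+3 pad (align 4)
@28: n_entries [4B, align 4] → 32
@32: blocks [8B, align 8] → 40
@40: offset [1B, align 1] → 41
+7 tail pad (align 8)
size 48, align 8
data bytes 34, size 48 → padding 14

14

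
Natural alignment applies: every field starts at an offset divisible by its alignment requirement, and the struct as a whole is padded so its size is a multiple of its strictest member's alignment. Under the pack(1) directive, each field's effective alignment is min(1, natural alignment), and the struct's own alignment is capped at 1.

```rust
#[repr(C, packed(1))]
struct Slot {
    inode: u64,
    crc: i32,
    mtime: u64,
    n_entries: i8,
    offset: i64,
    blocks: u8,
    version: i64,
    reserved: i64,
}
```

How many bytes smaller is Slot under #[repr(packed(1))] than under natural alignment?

natural layout:
  0..8  inode  (8B, 8-aligned)
  8..12  crc  (4B, 4-aligned)
  12..16  -- padding (4B)
  16..24  mtime  (8B, 8-aligned)
  24..25  n_entries  (1B, 1-aligned)
  25..32  -- padding (7B)
  32..40  offset  (8B, 8-aligned)
  40..41  blocks  (1B, 1-aligned)
  41..48  -- padding (7B)
  48..56  version  (8B, 8-aligned)
  56..64  reserved  (8B, 8-aligned)
  sizeof = 64, alignof = 8
packed(1) layout:
  0..8  inode  (8B, 1-aligned)
  8..12  crc  (4B, 1-aligned)
  12..20  mtime  (8B, 1-aligned)
  20..21  n_entries  (1B, 1-aligned)
  21..29  offset  (8B, 1-aligned)
  29..30  blocks  (1B, 1-aligned)
  30..38  version  (8B, 1-aligned)
  38..46  reserved  (8B, 1-aligned)
  sizeof = 46, alignof = 1
64 − 46 = 18

18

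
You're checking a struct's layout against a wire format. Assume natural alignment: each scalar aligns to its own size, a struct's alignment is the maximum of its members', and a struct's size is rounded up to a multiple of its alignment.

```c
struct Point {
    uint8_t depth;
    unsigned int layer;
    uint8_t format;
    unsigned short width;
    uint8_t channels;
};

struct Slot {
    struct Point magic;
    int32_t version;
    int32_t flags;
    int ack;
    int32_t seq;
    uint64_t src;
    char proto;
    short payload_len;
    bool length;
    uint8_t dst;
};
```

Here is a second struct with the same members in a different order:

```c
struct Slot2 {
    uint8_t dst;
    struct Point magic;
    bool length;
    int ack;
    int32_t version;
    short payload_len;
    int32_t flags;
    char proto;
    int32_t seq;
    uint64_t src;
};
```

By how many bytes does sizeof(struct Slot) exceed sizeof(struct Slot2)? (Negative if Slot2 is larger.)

-8

Point: 0..1  depth  (1B, 1-aligned); 1..4  -- padding (3B); 4..8  layer  (4B, 4-aligned); 8..9  format  (1B, 1-aligned); 9..10  -- padding (1B); 10..12  width  (2B, 2-aligned); 12..13  channels  (1B, 1-aligned); 13..16  -- tail padding (3B); sizeof = 16, alignof = 4
0..16  magic  (16B, 4-aligned)
16..20  version  (4B, 4-aligned)
20..24  flags  (4B, 4-aligned)
24..28  ack  (4B, 4-aligned)
28..32  seq  (4B, 4-aligned)
32..40  src  (8B, 8-aligned)
40..41  proto  (1B, 1-aligned)
41..42  -- padding (1B)
42..44  payload_len  (2B, 2-aligned)
44..45  length  (1B, 1-aligned)
45..46  dst  (1B, 1-aligned)
46..48  -- tail padding (2B)
sizeof = 48, alignof = 8
— Slot2 —
0..1  dst  (1B, 1-aligned)
1..4  -- padding (3B)
4..20  magic  (16B, 4-aligned)
20..21  length  (1B, 1-aligned)
21..24  -- padding (3B)
24..28  ack  (4B, 4-aligned)
28..32  version  (4B, 4-aligned)
32..34  payload_len  (2B, 2-aligned)
34..36  -- padding (2B)
36..40  flags  (4B, 4-aligned)
40..41  proto  (1B, 1-aligned)
41..44  -- padding (3B)
44..48  seq  (4B, 4-aligned)
48..56  src  (8B, 8-aligned)
sizeof = 56, alignof = 8
48 − 56 = -8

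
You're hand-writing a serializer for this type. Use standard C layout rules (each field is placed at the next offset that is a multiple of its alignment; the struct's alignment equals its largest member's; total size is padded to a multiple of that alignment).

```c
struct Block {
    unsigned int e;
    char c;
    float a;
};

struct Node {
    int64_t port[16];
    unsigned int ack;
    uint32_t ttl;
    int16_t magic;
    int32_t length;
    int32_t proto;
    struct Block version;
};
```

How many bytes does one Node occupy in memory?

160 bytes

Block: e at 0 (size 4, align 4) → ends 4; c at 4 (size 1, align 1) → ends 5; pad 3 to align 4 for a; a at 8 (size 4, align 4) → ends 12; total 12 bytes, alignment 4
port at 0 (size 128, align 8) → ends 128
ack at 128 (size 4, align 4) → ends 132
ttl at 132 (size 4, align 4) → ends 136
magic at 136 (size 2, align 2) → ends 138
pad 2 to align 4 for length
length at 140 (size 4, align 4) → ends 144
proto at 144 (size 4, align 4) → ends 148
version at 148 (size 12, align 4) → ends 160
total 160 bytes, alignment 8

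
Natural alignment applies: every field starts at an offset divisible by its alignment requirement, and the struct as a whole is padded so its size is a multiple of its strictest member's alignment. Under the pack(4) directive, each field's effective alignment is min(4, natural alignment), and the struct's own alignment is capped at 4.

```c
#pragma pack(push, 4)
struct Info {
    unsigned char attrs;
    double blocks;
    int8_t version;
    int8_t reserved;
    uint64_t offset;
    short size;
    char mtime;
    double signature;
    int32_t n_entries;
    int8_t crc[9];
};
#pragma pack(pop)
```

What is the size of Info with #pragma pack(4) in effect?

0..1  attrs  (1B, 1-aligned)
1..4  -- padding (3B)
4..12  blocks  (8B, 4-aligned)
12..13  version  (1B, 1-aligned)
13..14  reserved  (1B, 1-aligned)
14..16  -- padding (2B)
16..24  offset  (8B, 4-aligned)
24..26  size  (2B, 2-aligned)
26..27  mtime  (1B, 1-aligned)
27..28  -- padding (1B)
28..36  signature  (8B, 4-aligned)
36..40  n_entries  (4B, 4-aligned)
40..49  crc  (9B, 1-aligned)
49..52  -- tail padding (3B)
sizeof = 52, alignof = 4

52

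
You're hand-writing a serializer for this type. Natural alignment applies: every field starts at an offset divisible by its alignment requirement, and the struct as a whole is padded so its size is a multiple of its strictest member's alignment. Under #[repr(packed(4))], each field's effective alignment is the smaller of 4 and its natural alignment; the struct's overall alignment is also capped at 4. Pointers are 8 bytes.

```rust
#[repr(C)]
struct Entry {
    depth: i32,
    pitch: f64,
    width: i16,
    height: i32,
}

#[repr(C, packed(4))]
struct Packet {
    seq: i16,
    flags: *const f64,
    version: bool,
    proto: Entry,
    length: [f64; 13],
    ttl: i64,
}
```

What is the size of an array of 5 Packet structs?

760

Entry: @0: depth [4B, align 4] → 4; +4 pad (align 8); @8: pitch [8B, align 8] → 16; @16: width [2B, align 2] → 18; +2 pad (align 4); @20: height [4B, align 4] → 24; size 24, align 8
@0: seq [2B, align 2] → 2
+2 pad (align 4)
@4: flags [8B, align 4] → 12
@12: version [1B, align 1] → 13
+3 pad (align 4)
@16: proto [24B, align 4] → 40
@40: length [104B, align 4] → 144
@144: ttl [8B, align 4] → 152
size 152, align 4
array of 5: 5 × 152 = 760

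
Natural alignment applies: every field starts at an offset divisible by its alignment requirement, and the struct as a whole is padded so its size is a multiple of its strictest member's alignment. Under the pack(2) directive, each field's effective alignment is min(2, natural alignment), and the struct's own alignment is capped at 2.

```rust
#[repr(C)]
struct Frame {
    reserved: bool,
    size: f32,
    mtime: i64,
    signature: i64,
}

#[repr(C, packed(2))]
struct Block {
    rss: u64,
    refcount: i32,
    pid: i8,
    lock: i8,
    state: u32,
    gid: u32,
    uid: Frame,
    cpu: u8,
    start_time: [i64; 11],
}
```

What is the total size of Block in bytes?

136 bytes

Frame: @0: reserved [1B, align 1] → 1; +3 pad (align 4); @4: size [4B, align 4] → 8; @8: mtime [8B, align 8] → 16; @16: signature [8B, align 8] → 24; size 24, align 8
@0: rss [8B, align 2] → 8
@8: refcount [4B, align 2] → 12
@12: pid [1B, align 1] → 13
@13: lock [1B, align 1] → 14
@14: state [4B, align 2] → 18
@18: gid [4B, align 2] → 22
@22: uid [24B, align 2] → 46
@46: cpu [1B, align 1] → 47
+1 pad (align 2)
@48: start_time [88B, align 2] → 136
size 136, align 2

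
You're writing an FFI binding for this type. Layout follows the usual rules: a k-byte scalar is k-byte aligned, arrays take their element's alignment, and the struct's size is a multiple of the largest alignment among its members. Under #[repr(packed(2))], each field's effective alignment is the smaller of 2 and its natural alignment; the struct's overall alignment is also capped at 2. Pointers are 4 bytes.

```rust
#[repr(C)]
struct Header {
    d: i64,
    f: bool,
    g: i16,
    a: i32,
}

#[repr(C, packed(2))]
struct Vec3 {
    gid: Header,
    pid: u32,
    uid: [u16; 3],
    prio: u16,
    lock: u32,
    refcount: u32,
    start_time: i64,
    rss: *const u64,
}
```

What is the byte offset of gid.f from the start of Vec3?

8

Header: d at 0 (size 8, align 8) → ends 8; f at 8 (size 1, align 1) → ends 9; pad 1 to align 2 for g; g at 10 (size 2, align 2) → ends 12; a at 12 (size 4, align 4) → ends 16; total 16 bytes, alignment 8
gid at 0 (size 16, align 2) → ends 16
within Header: f at 8
0 + 8 = 8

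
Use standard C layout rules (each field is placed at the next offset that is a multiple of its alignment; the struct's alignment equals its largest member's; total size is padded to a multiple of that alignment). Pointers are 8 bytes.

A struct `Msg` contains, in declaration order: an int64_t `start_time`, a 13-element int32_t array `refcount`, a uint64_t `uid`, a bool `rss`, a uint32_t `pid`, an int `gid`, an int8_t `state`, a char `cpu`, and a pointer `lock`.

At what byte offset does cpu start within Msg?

85

@0: start_time [8B, align 8] → 8
@8: refcount [52B, align 4] → 60
+4 pad (align 8)
@64: uid [8B, align 8] → 72
@72: rss [1B, align 1] → 73
+3 pad (align 4)
@76: pid [4B, align 4] → 80
@80: gid [4B, align 4] → 84
@84: state [1B, align 1] → 85
@85: cpu [1B, align 1] → 86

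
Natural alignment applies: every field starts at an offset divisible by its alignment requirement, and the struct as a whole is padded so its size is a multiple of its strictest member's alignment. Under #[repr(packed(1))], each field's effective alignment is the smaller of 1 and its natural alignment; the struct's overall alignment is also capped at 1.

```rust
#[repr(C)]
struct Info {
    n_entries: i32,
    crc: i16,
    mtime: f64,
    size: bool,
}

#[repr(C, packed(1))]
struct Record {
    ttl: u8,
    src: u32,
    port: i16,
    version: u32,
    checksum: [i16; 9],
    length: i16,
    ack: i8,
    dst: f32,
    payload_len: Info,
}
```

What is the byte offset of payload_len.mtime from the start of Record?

44

Info: @0: n_entries [4B, align 4] → 4; @4: crc [2B, align 2] → 6; +2 pad (align 8); @8: mtime [8B, align 8] → 16; @16: size [1B, align 1] → 17; +7 tail pad (align 8); size 24, align 8
@0: ttl [1B, align 1] → 1
@1: src [4B, align 1] → 5
@5: port [2B, align 1] → 7
@7: version [4B, align 1] → 11
@11: checksum [18B, align 1] → 29
@29: length [2B, align 1] → 31
@31: ack [1B, align 1] → 32
@32: dst [4B, align 1] → 36
@36: payload_len [24B, align 1] → 60
within Info: mtime at 8
36 + 8 = 44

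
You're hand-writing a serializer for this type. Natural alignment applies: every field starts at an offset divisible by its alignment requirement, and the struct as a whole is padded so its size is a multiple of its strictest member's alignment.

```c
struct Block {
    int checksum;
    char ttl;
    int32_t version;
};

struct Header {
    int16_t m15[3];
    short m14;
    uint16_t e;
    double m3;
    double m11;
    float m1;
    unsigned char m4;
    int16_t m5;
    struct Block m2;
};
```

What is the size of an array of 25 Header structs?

Block: 0..4  checksum  (4B, 4-aligned); 4..5  ttl  (1B, 1-aligned); 5..8  -- padding (3B); 8..12  version  (4B, 4-aligned); sizeof = 12, alignof = 4
0..6  m15  (6B, 2-aligned)
6..8  m14  (2B, 2-aligned)
8..10  e  (2B, 2-aligned)
10..16  -- padding (6B)
16..24  m3  (8B, 8-aligned)
24..32  m11  (8B, 8-aligned)
32..36  m1  (4B, 4-aligned)
36..37  m4  (1B, 1-aligned)
37..38  -- padding (1B)
38..40  m5  (2B, 2-aligned)
40..52  m2  (12B, 4-aligned)
52..56  -- tail padding (4B)
sizeof = 56, alignof = 8
array of 25: 25 × 56 = 1400

1400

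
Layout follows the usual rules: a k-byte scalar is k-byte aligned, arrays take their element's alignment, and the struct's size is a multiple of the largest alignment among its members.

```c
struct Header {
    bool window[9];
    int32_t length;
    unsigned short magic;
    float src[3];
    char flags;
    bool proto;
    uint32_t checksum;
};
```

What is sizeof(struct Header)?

@0: window [9B, align 1] → 9
+3 pad (align 4)
@12: length [4B, align 4] → 16
@16: magic [2B, align 2] → 18
+2 pad (align 4)
@20: src [12B, align 4] → 32
@32: flags [1B, align 1] → 33
@33: proto [1B, align 1] → 34
+2 pad (align 4)
@36: checksum [4B, align 4] → 40
size 40, align 4

40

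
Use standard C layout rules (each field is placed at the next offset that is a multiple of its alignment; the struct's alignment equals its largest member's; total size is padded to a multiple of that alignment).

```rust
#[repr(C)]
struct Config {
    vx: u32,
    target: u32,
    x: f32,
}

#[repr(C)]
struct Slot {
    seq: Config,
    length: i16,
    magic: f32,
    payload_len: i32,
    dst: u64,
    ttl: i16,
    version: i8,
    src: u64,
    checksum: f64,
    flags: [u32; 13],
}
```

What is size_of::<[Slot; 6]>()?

Config: 0..4  vx  (4B, 4-aligned); 4..8  target  (4B, 4-aligned); 8..12  x  (4B, 4-aligned); sizeof = 12, alignof = 4
0..12  seq  (12B, 4-aligned)
12..14  length  (2B, 2-aligned)
14..16  -- padding (2B)
16..20  magic  (4B, 4-aligned)
20..24  payload_len  (4B, 4-aligned)
24..32  dst  (8B, 8-aligned)
32..34  ttl  (2B, 2-aligned)
34..35  version  (1B, 1-aligned)
35..40  -- padding (5B)
40..48  src  (8B, 8-aligned)
48..56  checksum  (8B, 8-aligned)
56..108  flags  (52B, 4-aligned)
108..112  -- tail padding (4B)
sizeof = 112, alignof = 8
array of 6: 6 × 112 = 672

672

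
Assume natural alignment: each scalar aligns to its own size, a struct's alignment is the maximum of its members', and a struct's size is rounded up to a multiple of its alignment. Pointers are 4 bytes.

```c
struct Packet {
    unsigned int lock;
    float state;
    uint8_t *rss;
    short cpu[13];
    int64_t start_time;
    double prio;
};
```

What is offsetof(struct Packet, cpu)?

12

@0: lock [4B, align 4] → 4
@4: state [4B, align 4] → 8
@8: rss [4B, align 4] → 12
@12: cpu [26B, align 2] → 38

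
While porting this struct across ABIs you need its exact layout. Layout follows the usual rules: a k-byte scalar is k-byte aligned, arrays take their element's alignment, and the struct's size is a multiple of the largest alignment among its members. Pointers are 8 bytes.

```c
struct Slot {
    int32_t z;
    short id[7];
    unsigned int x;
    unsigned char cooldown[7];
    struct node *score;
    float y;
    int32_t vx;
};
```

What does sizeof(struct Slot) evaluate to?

48

0..4  z  (4B, 4-aligned)
4..18  id  (14B, 2-aligned)
18..20  -- padding (2B)
20..24  x  (4B, 4-aligned)
24..31  cooldown  (7B, 1-aligned)
31..32  -- padding (1B)
32..40  score  (8B, 8-aligned)
40..44  y  (4B, 4-aligned)
44..48  vx  (4B, 4-aligned)
sizeof = 48, alignof = 8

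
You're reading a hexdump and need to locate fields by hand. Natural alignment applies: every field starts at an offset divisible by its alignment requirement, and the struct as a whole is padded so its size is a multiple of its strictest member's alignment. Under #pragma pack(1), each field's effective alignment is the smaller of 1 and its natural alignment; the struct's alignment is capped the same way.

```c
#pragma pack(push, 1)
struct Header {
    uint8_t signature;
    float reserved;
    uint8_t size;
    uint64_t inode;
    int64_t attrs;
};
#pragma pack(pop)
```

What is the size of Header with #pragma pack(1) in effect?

0..1  signature  (1B, 1-aligned)
1..5  reserved  (4B, 1-aligned)
5..6  size  (1B, 1-aligned)
6..14  inode  (8B, 1-aligned)
14..22  attrs  (8B, 1-aligned)
sizeof = 22, alignof = 1

22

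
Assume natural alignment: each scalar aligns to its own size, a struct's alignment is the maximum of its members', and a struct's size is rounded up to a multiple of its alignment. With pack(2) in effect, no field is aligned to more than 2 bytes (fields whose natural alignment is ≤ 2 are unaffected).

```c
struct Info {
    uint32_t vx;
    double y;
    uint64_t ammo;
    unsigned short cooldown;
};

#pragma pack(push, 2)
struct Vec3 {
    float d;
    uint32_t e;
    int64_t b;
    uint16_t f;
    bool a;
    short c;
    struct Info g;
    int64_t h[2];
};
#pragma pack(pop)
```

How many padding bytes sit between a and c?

1

Info: vx at 0 (size 4, align 4) → ends 4; pad 4 to align 8 for y; y at 8 (size 8, align 8) → ends 16; ammo at 16 (size 8, align 8) → ends 24; cooldown at 24 (size 2, align 2) → ends 26; tail pad 6 to reach multiple of 8; total 32 bytes, alignment 8
d at 0 (size 4, align 2) → ends 4
e at 4 (size 4, align 2) → ends 8
b at 8 (size 8, align 2) → ends 16
f at 16 (size 2, align 2) → ends 18
a at 18 (size 1, align 1) → ends 19
pad 1 to align 2 for c
c at 20 (size 2, align 2) → ends 22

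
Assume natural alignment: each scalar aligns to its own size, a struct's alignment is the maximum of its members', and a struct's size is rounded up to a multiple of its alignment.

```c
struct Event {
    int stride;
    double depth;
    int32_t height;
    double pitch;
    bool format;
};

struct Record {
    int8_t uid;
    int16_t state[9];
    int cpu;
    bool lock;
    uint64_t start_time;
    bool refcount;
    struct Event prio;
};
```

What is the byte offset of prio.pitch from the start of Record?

Event: @0: stride [4B, align 4] → 4; +4 pad (align 8); @8: depth [8B, align 8] → 16; @16: height [4B, align 4] → 20; +4 pad (align 8); @24: pitch [8B, align 8] → 32; @32: format [1B, align 1] → 33; +7 tail pad (align 8); size 40, align 8
@0: uid [1B, align 1] → 1
+1 pad (align 2)
@2: state [18B, align 2] → 20
@20: cpu [4B, align 4] → 24
@24: lock [1B, align 1] → 25
+7 pad (align 8)
@32: start_time [8B, align 8] → 40
@40: refcount [1B, align 1] → 41
+7 pad (align 8)
@48: prio [40B, align 8] → 88
within Event: pitch at 24
48 + 24 = 72

72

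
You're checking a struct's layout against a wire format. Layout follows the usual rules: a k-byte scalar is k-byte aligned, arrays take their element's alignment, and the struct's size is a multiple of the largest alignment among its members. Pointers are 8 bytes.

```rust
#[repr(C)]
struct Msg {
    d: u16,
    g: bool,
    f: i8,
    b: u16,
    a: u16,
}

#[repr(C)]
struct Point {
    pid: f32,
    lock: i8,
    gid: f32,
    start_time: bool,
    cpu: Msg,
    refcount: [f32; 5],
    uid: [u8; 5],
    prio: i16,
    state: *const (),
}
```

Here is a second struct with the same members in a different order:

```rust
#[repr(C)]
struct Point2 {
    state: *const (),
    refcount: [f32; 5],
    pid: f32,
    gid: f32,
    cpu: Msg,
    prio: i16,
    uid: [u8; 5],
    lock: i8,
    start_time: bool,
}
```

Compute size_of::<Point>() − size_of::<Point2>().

8

Msg: 0..2  d  (2B, 2-aligned); 2..3  g  (1B, 1-aligned); 3..4  f  (1B, 1-aligned); 4..6  b  (2B, 2-aligned); 6..8  a  (2B, 2-aligned); sizeof = 8, alignof = 2
0..4  pid  (4B, 4-aligned)
4..5  lock  (1B, 1-aligned)
5..8  -- padding (3B)
8..12  gid  (4B, 4-aligned)
12..13  start_time  (1B, 1-aligned)
13..14  -- padding (1B)
14..22  cpu  (8B, 2-aligned)
22..24  -- padding (2B)
24..44  refcount  (20B, 4-aligned)
44..49  uid  (5B, 1-aligned)
49..50  -- padding (1B)
50..52  prio  (2B, 2-aligned)
52..56  -- padding (4B)
56..64  state  (8B, 8-aligned)
sizeof = 64, alignof = 8
— Point2 —
0..8  state  (8B, 8-aligned)
8..28  refcount  (20B, 4-aligned)
28..32  pid  (4B, 4-aligned)
32..36  gid  (4B, 4-aligned)
36..44  cpu  (8B, 2-aligned)
44..46  prio  (2B, 2-aligned)
46..51  uid  (5B, 1-aligned)
51..52  lock  (1B, 1-aligned)
52..53  start_time  (1B, 1-aligned)
53..56  -- tail padding (3B)
sizeof = 56, alignof = 8
64 − 56 = 8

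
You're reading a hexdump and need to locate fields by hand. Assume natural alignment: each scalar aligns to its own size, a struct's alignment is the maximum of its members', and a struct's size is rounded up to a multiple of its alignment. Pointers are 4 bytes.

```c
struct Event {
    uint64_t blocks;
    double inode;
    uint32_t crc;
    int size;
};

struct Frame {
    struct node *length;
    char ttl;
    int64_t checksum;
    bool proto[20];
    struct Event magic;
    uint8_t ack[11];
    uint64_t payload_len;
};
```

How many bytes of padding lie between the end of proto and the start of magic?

Event: 0..8  blocks  (8B, 8-aligned); 8..16  inode  (8B, 8-aligned); 16..20  crc  (4B, 4-aligned); 20..24  size  (4B, 4-aligned); sizeof = 24, alignof = 8
0..4  length  (4B, 4-aligned)
4..5  ttl  (1B, 1-aligned)
5..8  -- padding (3B)
8..16  checksum  (8B, 8-aligned)
16..36  proto  (20B, 1-aligned)
36..40  -- padding (4B)
40..64  magic  (24B, 8-aligned)

4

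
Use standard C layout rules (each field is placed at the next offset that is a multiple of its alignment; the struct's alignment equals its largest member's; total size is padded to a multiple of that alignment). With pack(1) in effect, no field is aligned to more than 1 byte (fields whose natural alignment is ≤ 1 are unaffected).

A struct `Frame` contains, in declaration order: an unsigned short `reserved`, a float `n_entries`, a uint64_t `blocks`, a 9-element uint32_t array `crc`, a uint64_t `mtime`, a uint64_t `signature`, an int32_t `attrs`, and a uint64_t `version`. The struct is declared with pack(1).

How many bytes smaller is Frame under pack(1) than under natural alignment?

10

natural layout:
  @0: reserved [2B, align 2] → 2
  +2 pad (align 4)
  @4: n_entries [4B, align 4] → 8
  @8: blocks [8B, align 8] → 16
  @16: crc [36B, align 4] → 52
  +4 pad (align 8)
  @56: mtime [8B, align 8] → 64
  @64: signature [8B, align 8] → 72
  @72: attrs [4B, align 4] → 76
  +4 pad (align 8)
  @80: version [8B, align 8] → 88
  size 88, align 8
packed(1) layout:
  @0: reserved [2B, align 1] → 2
  @2: n_entries [4B, align 1] → 6
  @6: blocks [8B, align 1] → 14
  @14: crc [36B, align 1] → 50
  @50: mtime [8B, align 1] → 58
  @58: signature [8B, align 1] → 66
  @66: attrs [4B, align 1] → 70
  @70: version [8B, align 1] → 78
  size 78, align 1
88 − 78 = 10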